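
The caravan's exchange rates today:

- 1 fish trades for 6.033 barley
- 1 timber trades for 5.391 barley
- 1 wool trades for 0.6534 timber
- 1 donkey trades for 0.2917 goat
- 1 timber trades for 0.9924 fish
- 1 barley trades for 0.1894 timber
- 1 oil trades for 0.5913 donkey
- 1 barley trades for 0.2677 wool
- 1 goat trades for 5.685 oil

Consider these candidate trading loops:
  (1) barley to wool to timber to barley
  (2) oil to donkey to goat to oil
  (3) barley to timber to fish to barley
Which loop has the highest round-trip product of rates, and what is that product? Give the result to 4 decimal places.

1.1340

(1) 0.2677 × 0.6534 × 5.391 = 0.94297
(2) 0.5913 × 0.2917 × 5.685 = 0.98056
(3) 0.1894 × 0.9924 × 6.033 = 1.13397
Highest is cycle (3) at 1.1340 (>1, arbitrage).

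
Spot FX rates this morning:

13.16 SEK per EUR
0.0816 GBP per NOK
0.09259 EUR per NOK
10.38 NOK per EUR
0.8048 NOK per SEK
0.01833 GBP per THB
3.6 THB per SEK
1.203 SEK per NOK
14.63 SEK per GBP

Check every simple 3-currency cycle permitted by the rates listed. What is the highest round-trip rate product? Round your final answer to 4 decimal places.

EUR→SEK→NOK→EUR: 13.16 × 0.8048 × 0.09259 = 0.98064
GBP→SEK→THB→GBP: 14.63 × 3.6 × 0.01833 = 0.96540
GBP→SEK→NOK→GBP: 14.63 × 0.8048 × 0.0816 = 0.96078
Maximum is EUR→SEK→NOK→EUR at 0.9806; no arbitrage — every cycle loses value.

0.9806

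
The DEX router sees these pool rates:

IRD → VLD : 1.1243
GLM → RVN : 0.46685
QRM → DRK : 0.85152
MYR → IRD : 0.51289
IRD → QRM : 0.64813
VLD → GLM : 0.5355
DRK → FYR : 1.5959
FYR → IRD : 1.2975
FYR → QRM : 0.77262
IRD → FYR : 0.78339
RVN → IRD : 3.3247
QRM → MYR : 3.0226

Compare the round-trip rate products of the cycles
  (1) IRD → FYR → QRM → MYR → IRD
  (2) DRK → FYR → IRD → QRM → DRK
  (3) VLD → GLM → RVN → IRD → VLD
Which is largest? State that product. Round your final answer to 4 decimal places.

1.1428

(1) 0.78339 × 0.77262 × 3.0226 × 0.51289 = 0.93832
(2) 1.5959 × 1.2975 × 0.64813 × 0.85152 = 1.14280
(3) 0.5355 × 0.46685 × 3.3247 × 1.1243 = 0.93448
Highest is cycle (2) at 1.1428 (>1, arbitrage).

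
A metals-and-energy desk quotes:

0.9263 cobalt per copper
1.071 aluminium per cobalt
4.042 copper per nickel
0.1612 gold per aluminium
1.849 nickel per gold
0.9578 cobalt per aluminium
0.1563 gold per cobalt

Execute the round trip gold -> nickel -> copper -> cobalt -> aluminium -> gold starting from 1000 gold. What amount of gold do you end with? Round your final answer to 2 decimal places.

1000 gold × 1.849 = 1849 nickel
1849 nickel × 4.042 = 7473.658 copper
7473.658 copper × 0.9263 = 6922.8494054 cobalt
6922.8494054 cobalt × 1.071 = 7414.3717131834 aluminium
7414.3717131834 aluminium × 0.1612 = 1195.19672016516408 gold

1195.20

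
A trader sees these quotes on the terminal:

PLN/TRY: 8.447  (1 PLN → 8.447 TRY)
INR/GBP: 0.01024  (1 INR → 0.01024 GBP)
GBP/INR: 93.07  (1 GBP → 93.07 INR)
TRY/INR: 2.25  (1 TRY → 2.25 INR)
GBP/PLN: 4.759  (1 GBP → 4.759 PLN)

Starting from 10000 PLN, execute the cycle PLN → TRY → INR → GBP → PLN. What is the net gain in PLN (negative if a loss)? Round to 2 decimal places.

-738.09

10000 PLN × 8.447 = 84470 TRY
84470 TRY × 2.25 = 190057.5 INR
190057.5 INR × 0.01024 = 1946.1888 GBP
1946.1888 GBP × 4.759 = 9261.9124992 PLN
Net change: 9261.9124992 − 10000 = -738.0875008 PLN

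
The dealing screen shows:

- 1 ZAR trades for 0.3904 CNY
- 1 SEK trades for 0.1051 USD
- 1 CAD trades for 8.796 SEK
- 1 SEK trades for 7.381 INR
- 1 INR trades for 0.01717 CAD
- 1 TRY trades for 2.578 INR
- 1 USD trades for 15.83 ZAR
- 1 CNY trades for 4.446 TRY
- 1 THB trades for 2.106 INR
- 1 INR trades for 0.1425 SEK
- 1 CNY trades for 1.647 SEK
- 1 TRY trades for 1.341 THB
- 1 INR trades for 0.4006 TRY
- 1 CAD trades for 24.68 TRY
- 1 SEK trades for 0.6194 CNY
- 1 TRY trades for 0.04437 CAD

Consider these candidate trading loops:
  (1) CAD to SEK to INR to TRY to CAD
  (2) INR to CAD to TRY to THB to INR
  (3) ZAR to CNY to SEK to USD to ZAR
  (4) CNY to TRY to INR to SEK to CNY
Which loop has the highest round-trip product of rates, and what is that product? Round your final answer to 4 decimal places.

1.1967

(1) 8.796 × 7.381 × 0.4006 × 0.04437 = 1.15399
(2) 0.01717 × 24.68 × 1.341 × 2.106 = 1.19675
(3) 0.3904 × 1.647 × 0.1051 × 15.83 = 1.06976
(4) 4.446 × 2.578 × 0.1425 × 0.6194 = 1.01167
Highest is cycle (2) at 1.1967 (>1, arbitrage).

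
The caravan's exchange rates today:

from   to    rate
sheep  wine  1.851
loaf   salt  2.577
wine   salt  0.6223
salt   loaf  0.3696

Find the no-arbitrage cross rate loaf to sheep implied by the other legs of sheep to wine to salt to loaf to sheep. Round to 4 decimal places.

Known legs of the cycle: 1.851 × 0.6223 × 0.3696 = 0.42573385008
For no arbitrage the full-cycle product must be 1, so the missing rate is 1 / 0.42573385008 ≈ 2.348885.

2.3489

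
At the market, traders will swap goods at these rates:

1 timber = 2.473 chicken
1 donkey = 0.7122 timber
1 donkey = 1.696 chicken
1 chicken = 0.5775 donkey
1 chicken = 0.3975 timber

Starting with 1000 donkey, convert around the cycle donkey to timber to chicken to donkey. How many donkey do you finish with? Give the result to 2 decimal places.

1000 donkey × 0.7122 = 712.2 timber
712.2 timber × 2.473 = 1761.2706 chicken
1761.2706 chicken × 0.5775 = 1017.1337715 donkey

1017.13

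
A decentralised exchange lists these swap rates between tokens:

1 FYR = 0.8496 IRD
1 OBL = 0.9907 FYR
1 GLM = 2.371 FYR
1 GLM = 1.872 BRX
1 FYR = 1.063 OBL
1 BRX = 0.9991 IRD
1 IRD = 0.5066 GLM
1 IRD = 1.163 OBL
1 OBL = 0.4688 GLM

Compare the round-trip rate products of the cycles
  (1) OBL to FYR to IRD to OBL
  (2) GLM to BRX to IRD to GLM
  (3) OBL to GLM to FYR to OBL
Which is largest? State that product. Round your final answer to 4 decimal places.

1.1816

(1) 0.9907 × 0.8496 × 1.163 = 0.97890
(2) 1.872 × 0.9991 × 0.5066 = 0.94750
(3) 0.4688 × 2.371 × 1.063 = 1.18155
Highest is cycle (3) at 1.1816 (>1, arbitrage).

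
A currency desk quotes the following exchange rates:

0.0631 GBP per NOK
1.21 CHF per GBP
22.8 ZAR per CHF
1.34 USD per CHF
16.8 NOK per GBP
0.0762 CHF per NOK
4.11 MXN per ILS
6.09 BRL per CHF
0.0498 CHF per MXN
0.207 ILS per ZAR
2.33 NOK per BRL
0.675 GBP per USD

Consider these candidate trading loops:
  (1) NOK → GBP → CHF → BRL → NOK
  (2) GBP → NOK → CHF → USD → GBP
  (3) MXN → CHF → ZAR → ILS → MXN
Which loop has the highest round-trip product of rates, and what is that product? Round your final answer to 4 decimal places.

(1) 0.0631 × 1.21 × 6.09 × 2.33 = 1.08340
(2) 16.8 × 0.0762 × 1.34 × 0.675 = 1.15790
(3) 0.0498 × 22.8 × 0.207 × 4.11 = 0.96600
Highest is cycle (2) at 1.1579 (>1, arbitrage).

1.1579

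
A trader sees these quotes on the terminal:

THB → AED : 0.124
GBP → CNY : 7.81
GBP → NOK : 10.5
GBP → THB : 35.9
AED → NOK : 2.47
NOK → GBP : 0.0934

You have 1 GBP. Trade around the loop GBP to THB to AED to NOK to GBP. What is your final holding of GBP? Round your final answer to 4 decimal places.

1 GBP × 35.9 = 35.9 THB
35.9 THB × 0.124 = 4.4516 AED
4.4516 AED × 2.47 = 10.995452 NOK
10.995452 NOK × 0.0934 = 1.0269752168 GBP

1.0270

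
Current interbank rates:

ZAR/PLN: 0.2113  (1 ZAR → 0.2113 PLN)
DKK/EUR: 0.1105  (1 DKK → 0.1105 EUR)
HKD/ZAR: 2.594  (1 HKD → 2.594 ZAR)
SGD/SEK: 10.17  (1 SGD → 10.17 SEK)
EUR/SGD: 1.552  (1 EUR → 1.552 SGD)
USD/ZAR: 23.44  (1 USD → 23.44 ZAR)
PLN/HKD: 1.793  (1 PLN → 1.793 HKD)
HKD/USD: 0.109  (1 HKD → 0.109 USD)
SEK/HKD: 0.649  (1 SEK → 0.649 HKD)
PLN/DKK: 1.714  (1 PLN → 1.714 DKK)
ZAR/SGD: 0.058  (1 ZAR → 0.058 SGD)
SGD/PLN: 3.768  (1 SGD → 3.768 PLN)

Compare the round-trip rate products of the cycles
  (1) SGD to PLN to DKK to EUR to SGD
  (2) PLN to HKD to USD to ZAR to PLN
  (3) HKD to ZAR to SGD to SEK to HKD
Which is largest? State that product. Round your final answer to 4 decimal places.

(1) 3.768 × 1.714 × 0.1105 × 1.552 = 1.10758
(2) 1.793 × 0.109 × 23.44 × 0.2113 = 0.96797
(3) 2.594 × 0.058 × 10.17 × 0.649 = 0.99303
Highest is cycle (1) at 1.1076 (>1, arbitrage).

1.1076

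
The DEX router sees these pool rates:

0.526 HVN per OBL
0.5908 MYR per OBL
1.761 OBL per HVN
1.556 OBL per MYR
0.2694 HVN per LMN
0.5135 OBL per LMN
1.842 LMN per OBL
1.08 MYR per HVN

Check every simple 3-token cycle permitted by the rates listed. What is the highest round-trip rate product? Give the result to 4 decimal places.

0.8839

MYR→OBL→HVN→MYR: 1.556 × 0.526 × 1.08 = 0.88393
HVN→OBL→LMN→HVN: 1.761 × 1.842 × 0.2694 = 0.87387
Maximum is MYR→OBL→HVN→MYR at 0.8839; no arbitrage — every cycle loses value.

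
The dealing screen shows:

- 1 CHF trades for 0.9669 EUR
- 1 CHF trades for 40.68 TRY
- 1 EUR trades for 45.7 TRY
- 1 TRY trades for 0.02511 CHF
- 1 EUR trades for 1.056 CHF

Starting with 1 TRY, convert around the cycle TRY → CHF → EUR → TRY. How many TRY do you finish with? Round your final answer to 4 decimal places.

1 TRY × 0.02511 = 0.02511 CHF
0.02511 CHF × 0.9669 = 0.024278859 EUR
0.024278859 EUR × 45.7 = 1.1095438563 TRY

1.1095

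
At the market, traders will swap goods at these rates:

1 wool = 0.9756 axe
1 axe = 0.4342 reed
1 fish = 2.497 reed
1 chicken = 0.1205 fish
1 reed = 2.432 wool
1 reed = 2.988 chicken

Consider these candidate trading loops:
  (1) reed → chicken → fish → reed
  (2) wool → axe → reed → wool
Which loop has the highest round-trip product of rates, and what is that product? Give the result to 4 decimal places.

(1) 2.988 × 0.1205 × 2.497 = 0.89905
(2) 0.9756 × 0.4342 × 2.432 = 1.03021
Highest is cycle (2) at 1.0302 (>1, arbitrage).

1.0302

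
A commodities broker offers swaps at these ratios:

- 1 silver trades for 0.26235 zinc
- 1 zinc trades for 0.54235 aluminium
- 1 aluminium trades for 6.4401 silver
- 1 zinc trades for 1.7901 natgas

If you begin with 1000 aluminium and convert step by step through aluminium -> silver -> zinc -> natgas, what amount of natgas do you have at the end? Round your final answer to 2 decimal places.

1000 aluminium × 6.4401 = 6440.1 silver
6440.1 silver × 0.26235 = 1689.560235 zinc
1689.560235 zinc × 1.7901 = 3024.4817766735 natgas

3024.48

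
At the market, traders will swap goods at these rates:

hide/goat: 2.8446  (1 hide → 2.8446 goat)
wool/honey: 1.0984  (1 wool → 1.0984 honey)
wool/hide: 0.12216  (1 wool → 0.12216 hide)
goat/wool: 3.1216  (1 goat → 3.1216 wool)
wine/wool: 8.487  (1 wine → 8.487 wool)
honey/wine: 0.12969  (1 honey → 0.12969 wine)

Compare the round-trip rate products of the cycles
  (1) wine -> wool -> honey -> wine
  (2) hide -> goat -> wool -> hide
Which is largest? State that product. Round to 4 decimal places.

(1) 8.487 × 1.0984 × 0.12969 = 1.20899
(2) 2.8446 × 3.1216 × 0.12216 = 1.08474
Highest is cycle (1) at 1.2090 (>1, arbitrage).

1.2090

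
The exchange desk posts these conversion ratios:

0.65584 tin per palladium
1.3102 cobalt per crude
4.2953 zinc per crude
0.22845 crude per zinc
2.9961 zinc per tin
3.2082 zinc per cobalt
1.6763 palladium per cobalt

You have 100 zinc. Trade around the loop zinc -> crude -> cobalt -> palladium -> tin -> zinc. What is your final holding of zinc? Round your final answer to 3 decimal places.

98.590

100 zinc × 0.22845 = 22.845 crude
22.845 crude × 1.3102 = 29.931519 cobalt
29.931519 cobalt × 1.6763 = 50.1742052997 palladium
50.1742052997 palladium × 0.65584 = 32.906250803755248 tin
32.906250803755248 tin × 2.9961 = 98.5904180331310985328 zinc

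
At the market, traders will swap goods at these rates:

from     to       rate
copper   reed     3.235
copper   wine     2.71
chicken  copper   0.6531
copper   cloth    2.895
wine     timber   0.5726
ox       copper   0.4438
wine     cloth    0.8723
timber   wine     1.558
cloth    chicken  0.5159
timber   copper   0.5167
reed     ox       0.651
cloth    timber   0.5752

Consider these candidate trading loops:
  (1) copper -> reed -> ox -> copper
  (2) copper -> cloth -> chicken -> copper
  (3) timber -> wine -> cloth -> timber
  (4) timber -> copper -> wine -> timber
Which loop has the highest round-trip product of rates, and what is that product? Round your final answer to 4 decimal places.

(1) 3.235 × 0.651 × 0.4438 = 0.93464
(2) 2.895 × 0.5159 × 0.6531 = 0.97542
(3) 1.558 × 0.8723 × 0.5752 = 0.78172
(4) 0.5167 × 2.71 × 0.5726 = 0.80179
Highest is cycle (2) at 0.9754 (≤1, no arbitrage).

0.9754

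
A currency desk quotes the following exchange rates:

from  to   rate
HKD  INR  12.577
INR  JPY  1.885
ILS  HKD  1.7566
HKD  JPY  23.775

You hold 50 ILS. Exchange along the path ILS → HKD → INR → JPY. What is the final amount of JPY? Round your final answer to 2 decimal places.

50 ILS × 1.7566 = 87.83 HKD
87.83 HKD × 12.577 = 1104.63791 INR
1104.63791 INR × 1.885 = 2082.24246035 JPY

2082.24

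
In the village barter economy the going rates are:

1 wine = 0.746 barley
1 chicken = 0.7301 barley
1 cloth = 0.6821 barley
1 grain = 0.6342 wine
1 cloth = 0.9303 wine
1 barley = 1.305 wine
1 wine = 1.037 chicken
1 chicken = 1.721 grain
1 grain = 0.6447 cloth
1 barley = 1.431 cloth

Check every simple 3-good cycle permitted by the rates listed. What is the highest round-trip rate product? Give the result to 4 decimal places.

chicken→grain→wine→chicken: 1.721 × 0.6342 × 1.037 = 1.13184
barley→cloth→wine→barley: 1.431 × 0.9303 × 0.746 = 0.99312
chicken→barley→wine→chicken: 0.7301 × 1.305 × 1.037 = 0.98803
Maximum is chicken→grain→wine→chicken at 1.1318; arbitrage exists.

1.1318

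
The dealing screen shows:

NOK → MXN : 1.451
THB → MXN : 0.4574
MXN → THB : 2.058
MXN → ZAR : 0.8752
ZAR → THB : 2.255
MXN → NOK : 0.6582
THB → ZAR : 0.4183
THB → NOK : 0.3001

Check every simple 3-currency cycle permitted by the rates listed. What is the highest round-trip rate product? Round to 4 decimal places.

MXN→ZAR→THB→MXN: 0.8752 × 2.255 × 0.4574 = 0.90271
NOK→MXN→THB→NOK: 1.451 × 2.058 × 0.3001 = 0.89615
Maximum is MXN→ZAR→THB→MXN at 0.9027; no arbitrage — every cycle loses value.

0.9027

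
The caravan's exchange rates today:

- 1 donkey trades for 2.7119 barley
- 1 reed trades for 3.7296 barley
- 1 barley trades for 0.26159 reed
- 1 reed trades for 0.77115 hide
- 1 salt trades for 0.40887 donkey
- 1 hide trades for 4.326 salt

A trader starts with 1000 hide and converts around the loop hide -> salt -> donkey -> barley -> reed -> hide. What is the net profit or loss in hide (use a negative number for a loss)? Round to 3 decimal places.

-32.379

1000 hide × 4.326 = 4326 salt
4326 salt × 0.40887 = 1768.77162 donkey
1768.77162 donkey × 2.7119 = 4796.731756278 barley
4796.731756278 barley × 0.26159 = 1254.77706012476202 reed
1254.77706012476202 reed × 0.77115 = 967.621329915210231723 hide
Net change: 967.621329915210231723 − 1000 = -32.378670084789768277 hide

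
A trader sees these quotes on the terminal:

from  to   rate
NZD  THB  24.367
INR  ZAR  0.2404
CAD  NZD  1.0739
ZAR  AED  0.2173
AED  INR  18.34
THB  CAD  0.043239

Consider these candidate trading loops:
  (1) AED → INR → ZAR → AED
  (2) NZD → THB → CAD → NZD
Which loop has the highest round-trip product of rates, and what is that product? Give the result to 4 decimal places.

1.1315

(1) 18.34 × 0.2404 × 0.2173 = 0.95806
(2) 24.367 × 0.043239 × 1.0739 = 1.13147
Highest is cycle (2) at 1.1315 (>1, arbitrage).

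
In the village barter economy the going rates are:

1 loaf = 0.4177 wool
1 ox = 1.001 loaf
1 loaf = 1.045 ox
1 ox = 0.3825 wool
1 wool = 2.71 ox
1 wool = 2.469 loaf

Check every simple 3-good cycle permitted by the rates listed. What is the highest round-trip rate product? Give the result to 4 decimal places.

wool→ox→loaf→wool: 2.71 × 1.001 × 0.4177 = 1.13310
wool→loaf→ox→wool: 2.469 × 1.045 × 0.3825 = 0.98689
Maximum is wool→ox→loaf→wool at 1.1331; arbitrage exists.

1.1331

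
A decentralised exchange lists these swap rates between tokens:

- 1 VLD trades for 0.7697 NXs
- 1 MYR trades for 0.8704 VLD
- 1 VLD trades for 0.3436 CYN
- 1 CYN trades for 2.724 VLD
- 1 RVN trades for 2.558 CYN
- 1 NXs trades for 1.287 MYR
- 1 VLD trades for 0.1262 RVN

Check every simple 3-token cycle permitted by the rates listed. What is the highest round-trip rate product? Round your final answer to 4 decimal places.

CYN→VLD→RVN→CYN: 2.724 × 0.1262 × 2.558 = 0.87936
MYR→VLD→NXs→MYR: 0.8704 × 0.7697 × 1.287 = 0.86222
Maximum is CYN→VLD→RVN→CYN at 0.8794; no arbitrage — every cycle loses value.

0.8794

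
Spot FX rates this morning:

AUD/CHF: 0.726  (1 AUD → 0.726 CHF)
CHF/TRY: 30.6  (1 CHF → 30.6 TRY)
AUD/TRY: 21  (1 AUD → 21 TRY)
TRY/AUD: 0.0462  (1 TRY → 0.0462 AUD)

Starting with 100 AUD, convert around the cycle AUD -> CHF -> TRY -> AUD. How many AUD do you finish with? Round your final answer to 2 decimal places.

100 AUD × 0.726 = 72.6 CHF
72.6 CHF × 30.6 = 2221.56 TRY
2221.56 TRY × 0.0462 = 102.636072 AUD

102.64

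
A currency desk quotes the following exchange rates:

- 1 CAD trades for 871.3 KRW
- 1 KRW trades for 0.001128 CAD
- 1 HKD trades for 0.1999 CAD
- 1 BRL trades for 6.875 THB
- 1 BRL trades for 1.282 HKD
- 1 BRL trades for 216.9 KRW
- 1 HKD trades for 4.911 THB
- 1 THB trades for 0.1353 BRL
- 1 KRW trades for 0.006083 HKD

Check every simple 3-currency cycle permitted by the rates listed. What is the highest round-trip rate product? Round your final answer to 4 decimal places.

1.0595

CAD→KRW→HKD→CAD: 871.3 × 0.006083 × 0.1999 = 1.05949
BRL→HKD→THB→BRL: 1.282 × 4.911 × 0.1353 = 0.85184
Maximum is CAD→KRW→HKD→CAD at 1.0595; arbitrage exists.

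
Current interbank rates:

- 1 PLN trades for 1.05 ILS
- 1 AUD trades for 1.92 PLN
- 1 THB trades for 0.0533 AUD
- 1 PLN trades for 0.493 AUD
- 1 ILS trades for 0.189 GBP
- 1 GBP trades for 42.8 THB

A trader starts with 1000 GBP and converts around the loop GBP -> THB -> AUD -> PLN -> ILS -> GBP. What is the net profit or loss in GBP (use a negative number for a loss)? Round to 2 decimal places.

1000 GBP × 42.8 = 42800 THB
42800 THB × 0.0533 = 2281.24 AUD
2281.24 AUD × 1.92 = 4379.9808 PLN
4379.9808 PLN × 1.05 = 4598.97984 ILS
4598.97984 ILS × 0.189 = 869.20718976 GBP
Net change: 869.20718976 − 1000 = -130.79281024 GBP

-130.79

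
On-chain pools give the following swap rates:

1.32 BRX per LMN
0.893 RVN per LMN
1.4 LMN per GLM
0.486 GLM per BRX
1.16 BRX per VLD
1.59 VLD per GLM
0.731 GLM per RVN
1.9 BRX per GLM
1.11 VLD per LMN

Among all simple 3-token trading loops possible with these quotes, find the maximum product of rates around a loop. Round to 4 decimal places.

RVN→GLM→LMN→RVN: 0.731 × 1.4 × 0.893 = 0.91390
LMN→BRX→GLM→LMN: 1.32 × 0.486 × 1.4 = 0.89813
VLD→BRX→GLM→VLD: 1.16 × 0.486 × 1.59 = 0.89638
Maximum is RVN→GLM→LMN→RVN at 0.9139; no arbitrage — every cycle loses value.

0.9139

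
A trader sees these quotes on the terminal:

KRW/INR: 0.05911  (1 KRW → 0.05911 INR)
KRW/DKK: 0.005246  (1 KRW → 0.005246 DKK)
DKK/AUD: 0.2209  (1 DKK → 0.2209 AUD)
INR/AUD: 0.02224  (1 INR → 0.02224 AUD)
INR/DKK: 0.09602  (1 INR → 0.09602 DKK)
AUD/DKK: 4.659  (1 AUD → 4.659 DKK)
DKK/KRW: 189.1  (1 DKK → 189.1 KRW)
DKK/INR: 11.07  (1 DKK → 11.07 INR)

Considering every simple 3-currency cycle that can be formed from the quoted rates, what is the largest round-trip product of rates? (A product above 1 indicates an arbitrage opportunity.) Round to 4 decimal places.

1.1470

INR→AUD→DKK→INR: 0.02224 × 4.659 × 11.07 = 1.14703
INR→DKK→KRW→INR: 0.09602 × 189.1 × 0.05911 = 1.07328
Maximum is INR→AUD→DKK→INR at 1.1470; arbitrage exists.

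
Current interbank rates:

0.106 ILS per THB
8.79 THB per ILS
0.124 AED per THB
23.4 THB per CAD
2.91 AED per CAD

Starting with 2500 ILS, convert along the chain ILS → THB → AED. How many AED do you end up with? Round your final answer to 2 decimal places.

2500 ILS × 8.79 = 21975 THB
21975 THB × 0.124 = 2724.9 AED

2724.90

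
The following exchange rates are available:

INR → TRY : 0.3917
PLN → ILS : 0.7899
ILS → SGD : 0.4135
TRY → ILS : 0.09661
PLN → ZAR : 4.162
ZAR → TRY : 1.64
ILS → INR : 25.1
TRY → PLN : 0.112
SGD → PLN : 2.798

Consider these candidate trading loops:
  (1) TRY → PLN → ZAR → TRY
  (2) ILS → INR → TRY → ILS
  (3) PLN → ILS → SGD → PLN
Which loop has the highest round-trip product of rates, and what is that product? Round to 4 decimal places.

(1) 0.112 × 4.162 × 1.64 = 0.76448
(2) 25.1 × 0.3917 × 0.09661 = 0.94984
(3) 0.7899 × 0.4135 × 2.798 = 0.91389
Highest is cycle (2) at 0.9498 (≤1, no arbitrage).

0.9498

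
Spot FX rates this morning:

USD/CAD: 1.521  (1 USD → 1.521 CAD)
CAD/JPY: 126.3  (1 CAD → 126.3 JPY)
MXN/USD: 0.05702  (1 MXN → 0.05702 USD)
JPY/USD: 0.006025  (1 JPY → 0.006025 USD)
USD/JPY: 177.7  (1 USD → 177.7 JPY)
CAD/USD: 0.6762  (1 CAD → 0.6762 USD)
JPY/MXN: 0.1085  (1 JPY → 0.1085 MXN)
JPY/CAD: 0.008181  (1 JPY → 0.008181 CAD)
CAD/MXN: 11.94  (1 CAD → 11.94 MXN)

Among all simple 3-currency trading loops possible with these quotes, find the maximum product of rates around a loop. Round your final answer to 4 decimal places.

USD→CAD→JPY→USD: 1.521 × 126.3 × 0.006025 = 1.15742
USD→JPY→MXN→USD: 177.7 × 0.1085 × 0.05702 = 1.09937
USD→CAD→MXN→USD: 1.521 × 11.94 × 0.05702 = 1.03553
USD→JPY→CAD→USD: 177.7 × 0.008181 × 0.6762 = 0.98304
Maximum is USD→CAD→JPY→USD at 1.1574; arbitrage exists.

1.1574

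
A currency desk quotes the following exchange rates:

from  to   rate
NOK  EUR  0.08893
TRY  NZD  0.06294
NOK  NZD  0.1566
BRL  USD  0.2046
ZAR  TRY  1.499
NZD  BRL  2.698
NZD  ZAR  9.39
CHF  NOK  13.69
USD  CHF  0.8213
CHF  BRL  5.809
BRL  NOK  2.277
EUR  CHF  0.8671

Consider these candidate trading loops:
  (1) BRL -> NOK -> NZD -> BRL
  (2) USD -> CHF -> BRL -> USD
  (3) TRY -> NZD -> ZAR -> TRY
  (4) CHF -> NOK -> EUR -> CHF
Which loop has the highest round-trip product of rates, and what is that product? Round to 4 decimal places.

1.0557

(1) 2.277 × 0.1566 × 2.698 = 0.96205
(2) 0.8213 × 5.809 × 0.2046 = 0.97613
(3) 0.06294 × 9.39 × 1.499 = 0.88592
(4) 13.69 × 0.08893 × 0.8671 = 1.05565
Highest is cycle (4) at 1.0557 (>1, arbitrage).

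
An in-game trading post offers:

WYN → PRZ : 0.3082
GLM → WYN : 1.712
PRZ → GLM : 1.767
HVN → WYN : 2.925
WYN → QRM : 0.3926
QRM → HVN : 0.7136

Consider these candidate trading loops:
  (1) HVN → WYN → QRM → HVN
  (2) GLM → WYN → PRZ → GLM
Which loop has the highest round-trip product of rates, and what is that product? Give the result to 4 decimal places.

0.9323

(1) 2.925 × 0.3926 × 0.7136 = 0.81947
(2) 1.712 × 0.3082 × 1.767 = 0.93234
Highest is cycle (2) at 0.9323 (≤1, no arbitrage).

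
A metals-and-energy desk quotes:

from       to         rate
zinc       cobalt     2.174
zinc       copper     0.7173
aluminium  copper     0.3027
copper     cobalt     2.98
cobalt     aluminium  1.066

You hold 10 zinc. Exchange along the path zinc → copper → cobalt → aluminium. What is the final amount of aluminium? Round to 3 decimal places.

22.786

10 zinc × 0.7173 = 7.173 copper
7.173 copper × 2.98 = 21.37554 cobalt
21.37554 cobalt × 1.066 = 22.78632564 aluminium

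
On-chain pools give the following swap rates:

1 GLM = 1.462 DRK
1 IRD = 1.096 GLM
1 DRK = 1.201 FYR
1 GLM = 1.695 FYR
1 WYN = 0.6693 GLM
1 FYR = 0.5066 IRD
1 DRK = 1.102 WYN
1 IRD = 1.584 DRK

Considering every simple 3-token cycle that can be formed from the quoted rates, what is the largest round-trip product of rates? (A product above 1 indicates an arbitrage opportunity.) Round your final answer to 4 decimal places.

WYN→GLM→DRK→WYN: 0.6693 × 1.462 × 1.102 = 1.07833
IRD→DRK→FYR→IRD: 1.584 × 1.201 × 0.5066 = 0.96375
IRD→GLM→FYR→IRD: 1.096 × 1.695 × 0.5066 = 0.94112
Maximum is WYN→GLM→DRK→WYN at 1.0783; arbitrage exists.

1.0783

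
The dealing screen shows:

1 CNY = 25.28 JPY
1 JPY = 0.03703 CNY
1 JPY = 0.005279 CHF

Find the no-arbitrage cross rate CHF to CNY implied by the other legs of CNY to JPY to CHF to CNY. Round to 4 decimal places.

Known legs of the cycle: 25.28 × 0.005279 = 0.13345312
For no arbitrage the full-cycle product must be 1, so the missing rate is 1 / 0.13345312 ≈ 7.493268.

7.4933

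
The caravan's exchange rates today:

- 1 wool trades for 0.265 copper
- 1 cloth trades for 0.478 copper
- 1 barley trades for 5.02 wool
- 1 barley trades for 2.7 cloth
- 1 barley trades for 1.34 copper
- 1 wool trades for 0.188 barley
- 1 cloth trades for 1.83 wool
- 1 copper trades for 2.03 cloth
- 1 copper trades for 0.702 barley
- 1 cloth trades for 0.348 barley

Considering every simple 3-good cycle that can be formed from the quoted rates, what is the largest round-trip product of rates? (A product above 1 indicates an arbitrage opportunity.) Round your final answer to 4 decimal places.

0.9844

copper→cloth→wool→copper: 2.03 × 1.83 × 0.265 = 0.98445
copper→cloth→barley→copper: 2.03 × 0.348 × 1.34 = 0.94663
copper→barley→wool→copper: 0.702 × 5.02 × 0.265 = 0.93387
wool→barley→cloth→wool: 0.188 × 2.7 × 1.83 = 0.92891
copper→barley→cloth→copper: 0.702 × 2.7 × 0.478 = 0.90600
Maximum is copper→cloth→wool→copper at 0.9844; no arbitrage — every cycle loses value.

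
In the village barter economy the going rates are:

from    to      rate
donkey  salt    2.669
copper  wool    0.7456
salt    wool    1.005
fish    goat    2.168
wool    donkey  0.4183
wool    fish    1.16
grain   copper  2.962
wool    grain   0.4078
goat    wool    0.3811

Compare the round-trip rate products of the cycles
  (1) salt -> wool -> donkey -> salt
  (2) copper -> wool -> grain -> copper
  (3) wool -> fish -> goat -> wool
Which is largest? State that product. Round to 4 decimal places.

1.1220

(1) 1.005 × 0.4183 × 2.669 = 1.12202
(2) 0.7456 × 0.4078 × 2.962 = 0.90061
(3) 1.16 × 2.168 × 0.3811 = 0.95842
Highest is cycle (1) at 1.1220 (>1, arbitrage).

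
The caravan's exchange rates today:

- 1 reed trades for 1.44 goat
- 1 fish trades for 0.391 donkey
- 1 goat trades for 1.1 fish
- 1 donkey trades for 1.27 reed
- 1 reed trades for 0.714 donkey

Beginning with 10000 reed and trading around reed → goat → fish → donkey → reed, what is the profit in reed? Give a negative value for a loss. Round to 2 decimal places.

10000 reed × 1.44 = 14400 goat
14400 goat × 1.1 = 15840 fish
15840 fish × 0.391 = 6193.44 donkey
6193.44 donkey × 1.27 = 7865.6688 reed
Net change: 7865.6688 − 10000 = -2134.3312 reed

-2134.33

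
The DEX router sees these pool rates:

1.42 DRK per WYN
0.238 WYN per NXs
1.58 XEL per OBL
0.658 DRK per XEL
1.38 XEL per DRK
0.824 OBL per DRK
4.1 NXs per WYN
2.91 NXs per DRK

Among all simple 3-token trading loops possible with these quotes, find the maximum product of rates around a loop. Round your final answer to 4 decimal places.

0.9835

NXs→WYN→DRK→NXs: 0.238 × 1.42 × 2.91 = 0.98346
XEL→DRK→OBL→XEL: 0.658 × 0.824 × 1.58 = 0.85666
Maximum is NXs→WYN→DRK→NXs at 0.9835; no arbitrage — every cycle loses value.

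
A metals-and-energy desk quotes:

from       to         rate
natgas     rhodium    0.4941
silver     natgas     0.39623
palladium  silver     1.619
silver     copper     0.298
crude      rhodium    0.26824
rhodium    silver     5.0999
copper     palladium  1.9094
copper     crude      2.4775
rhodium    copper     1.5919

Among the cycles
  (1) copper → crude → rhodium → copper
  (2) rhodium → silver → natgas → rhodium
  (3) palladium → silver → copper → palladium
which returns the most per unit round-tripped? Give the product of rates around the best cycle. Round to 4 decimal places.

1.0579

(1) 2.4775 × 0.26824 × 1.5919 = 1.05792
(2) 5.0999 × 0.39623 × 0.4941 = 0.99844
(3) 1.619 × 0.298 × 1.9094 = 0.92121
Highest is cycle (1) at 1.0579 (>1, arbitrage).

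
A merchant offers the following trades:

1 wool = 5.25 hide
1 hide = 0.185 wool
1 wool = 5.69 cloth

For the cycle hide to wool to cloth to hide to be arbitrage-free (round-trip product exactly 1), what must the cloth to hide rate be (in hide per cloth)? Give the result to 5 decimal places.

0.94998

Known legs of the cycle: 0.185 × 5.69 = 1.05265
For no arbitrage the full-cycle product must be 1, so the missing rate is 1 / 1.05265 ≈ 0.9499834.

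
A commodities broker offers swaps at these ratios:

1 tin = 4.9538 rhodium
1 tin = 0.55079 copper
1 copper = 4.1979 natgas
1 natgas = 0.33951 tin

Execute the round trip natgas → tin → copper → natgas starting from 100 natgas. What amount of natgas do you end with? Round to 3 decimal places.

78.500

100 natgas × 0.33951 = 33.951 tin
33.951 tin × 0.55079 = 18.69987129 copper
18.69987129 copper × 4.1979 = 78.500189688291 natgas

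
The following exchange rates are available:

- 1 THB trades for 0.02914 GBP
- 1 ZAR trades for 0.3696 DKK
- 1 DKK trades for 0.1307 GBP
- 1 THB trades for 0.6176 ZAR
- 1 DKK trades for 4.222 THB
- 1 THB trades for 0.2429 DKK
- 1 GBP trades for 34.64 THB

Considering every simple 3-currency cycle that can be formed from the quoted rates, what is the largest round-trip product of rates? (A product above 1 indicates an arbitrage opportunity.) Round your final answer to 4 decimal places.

1.0997

GBP→THB→DKK→GBP: 34.64 × 0.2429 × 0.1307 = 1.09972
DKK→THB→ZAR→DKK: 4.222 × 0.6176 × 0.3696 = 0.96373
Maximum is GBP→THB→DKK→GBP at 1.0997; arbitrage exists.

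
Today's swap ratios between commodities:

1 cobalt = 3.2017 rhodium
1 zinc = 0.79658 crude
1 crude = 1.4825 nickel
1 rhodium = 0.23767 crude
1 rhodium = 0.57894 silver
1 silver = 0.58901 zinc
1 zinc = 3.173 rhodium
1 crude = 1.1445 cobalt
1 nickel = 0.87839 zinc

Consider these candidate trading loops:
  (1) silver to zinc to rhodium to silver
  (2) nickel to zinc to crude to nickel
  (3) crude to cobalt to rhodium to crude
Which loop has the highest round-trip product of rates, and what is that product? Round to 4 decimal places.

1.0820

(1) 0.58901 × 3.173 × 0.57894 = 1.08200
(2) 0.87839 × 0.79658 × 1.4825 = 1.03732
(3) 1.1445 × 3.2017 × 0.23767 = 0.87091
Highest is cycle (1) at 1.0820 (>1, arbitrage).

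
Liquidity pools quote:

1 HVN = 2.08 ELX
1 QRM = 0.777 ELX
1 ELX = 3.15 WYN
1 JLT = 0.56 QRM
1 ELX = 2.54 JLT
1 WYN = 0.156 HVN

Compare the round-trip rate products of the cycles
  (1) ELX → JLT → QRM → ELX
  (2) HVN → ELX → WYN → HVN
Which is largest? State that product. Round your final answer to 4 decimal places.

(1) 2.54 × 0.56 × 0.777 = 1.10520
(2) 2.08 × 3.15 × 0.156 = 1.02211
Highest is cycle (1) at 1.1052 (>1, arbitrage).

1.1052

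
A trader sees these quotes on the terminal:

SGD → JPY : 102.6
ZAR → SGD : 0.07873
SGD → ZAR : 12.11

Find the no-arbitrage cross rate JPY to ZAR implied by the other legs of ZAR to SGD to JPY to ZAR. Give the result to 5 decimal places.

0.12380

Known legs of the cycle: 0.07873 × 102.6 = 8.077698
For no arbitrage the full-cycle product must be 1, so the missing rate is 1 / 8.077698 ≈ 0.1237976.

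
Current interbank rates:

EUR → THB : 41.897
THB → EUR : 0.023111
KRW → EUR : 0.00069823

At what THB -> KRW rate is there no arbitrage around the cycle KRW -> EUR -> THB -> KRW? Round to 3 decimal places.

34.184

Known legs of the cycle: 0.00069823 × 41.897 = 0.02925374231
For no arbitrage the full-cycle product must be 1, so the missing rate is 1 / 0.02925374231 ≈ 34.18366.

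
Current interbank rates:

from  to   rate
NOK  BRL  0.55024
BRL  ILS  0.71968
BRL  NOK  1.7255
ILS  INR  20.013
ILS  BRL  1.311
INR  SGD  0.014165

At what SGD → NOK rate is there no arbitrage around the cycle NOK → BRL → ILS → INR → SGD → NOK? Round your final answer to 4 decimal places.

8.9080

Known legs of the cycle: 0.55024 × 0.71968 × 20.013 × 0.014165 = 0.112258792499153664
For no arbitrage the full-cycle product must be 1, so the missing rate is 1 / 0.112258792499153664 ≈ 8.907988.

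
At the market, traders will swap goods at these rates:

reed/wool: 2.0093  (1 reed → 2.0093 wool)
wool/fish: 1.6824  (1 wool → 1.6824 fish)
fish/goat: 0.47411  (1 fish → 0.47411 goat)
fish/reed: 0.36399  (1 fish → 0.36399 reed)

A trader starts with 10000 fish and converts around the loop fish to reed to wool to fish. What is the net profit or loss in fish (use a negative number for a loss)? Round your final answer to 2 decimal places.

10000 fish × 0.36399 = 3639.9 reed
3639.9 reed × 2.0093 = 7313.65107 wool
7313.65107 wool × 1.6824 = 12304.486560168 fish
Net change: 12304.486560168 − 10000 = 2304.486560168 fish

2304.49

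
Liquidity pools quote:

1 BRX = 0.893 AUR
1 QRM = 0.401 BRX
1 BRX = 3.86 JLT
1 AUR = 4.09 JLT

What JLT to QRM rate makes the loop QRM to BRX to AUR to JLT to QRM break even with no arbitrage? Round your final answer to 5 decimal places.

0.68278

Known legs of the cycle: 0.401 × 0.893 × 4.09 = 1.46460037
For no arbitrage the full-cycle product must be 1, so the missing rate is 1 / 1.46460037 ≈ 0.6827801.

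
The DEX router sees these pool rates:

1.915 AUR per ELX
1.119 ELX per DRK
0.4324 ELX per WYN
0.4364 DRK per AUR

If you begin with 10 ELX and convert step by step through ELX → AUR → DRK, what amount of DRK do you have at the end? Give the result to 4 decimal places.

8.3571

10 ELX × 1.915 = 19.15 AUR
19.15 AUR × 0.4364 = 8.35706 DRK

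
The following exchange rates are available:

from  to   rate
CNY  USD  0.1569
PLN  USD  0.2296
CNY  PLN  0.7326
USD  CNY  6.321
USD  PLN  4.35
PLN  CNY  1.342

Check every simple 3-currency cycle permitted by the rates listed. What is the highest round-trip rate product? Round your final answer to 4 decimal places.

1.0632

PLN→USD→CNY→PLN: 0.2296 × 6.321 × 0.7326 = 1.06322
PLN→CNY→USD→PLN: 1.342 × 0.1569 × 4.35 = 0.91594
Maximum is PLN→USD→CNY→PLN at 1.0632; arbitrage exists.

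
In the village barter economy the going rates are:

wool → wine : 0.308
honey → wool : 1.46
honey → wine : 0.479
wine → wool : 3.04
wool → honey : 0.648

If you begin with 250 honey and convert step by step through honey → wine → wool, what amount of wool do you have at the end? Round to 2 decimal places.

250 honey × 0.479 = 119.75 wine
119.75 wine × 3.04 = 364.04 wool

364.04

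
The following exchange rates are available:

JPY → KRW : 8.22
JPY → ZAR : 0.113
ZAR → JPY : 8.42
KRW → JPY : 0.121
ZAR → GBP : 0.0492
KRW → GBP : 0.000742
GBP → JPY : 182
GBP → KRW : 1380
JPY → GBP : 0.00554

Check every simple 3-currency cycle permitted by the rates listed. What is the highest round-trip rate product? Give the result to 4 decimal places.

GBP→JPY→KRW→GBP: 182 × 8.22 × 0.000742 = 1.11006
ZAR→GBP→JPY→ZAR: 0.0492 × 182 × 0.113 = 1.01185
GBP→KRW→JPY→GBP: 1380 × 0.121 × 0.00554 = 0.92507
Maximum is GBP→JPY→KRW→GBP at 1.1101; arbitrage exists.

1.1101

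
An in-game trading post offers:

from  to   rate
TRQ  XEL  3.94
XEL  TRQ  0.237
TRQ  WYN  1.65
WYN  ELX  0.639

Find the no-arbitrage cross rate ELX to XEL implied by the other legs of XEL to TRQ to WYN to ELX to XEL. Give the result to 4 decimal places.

4.0019

Known legs of the cycle: 0.237 × 1.65 × 0.639 = 0.24988095
For no arbitrage the full-cycle product must be 1, so the missing rate is 1 / 0.24988095 ≈ 4.001906.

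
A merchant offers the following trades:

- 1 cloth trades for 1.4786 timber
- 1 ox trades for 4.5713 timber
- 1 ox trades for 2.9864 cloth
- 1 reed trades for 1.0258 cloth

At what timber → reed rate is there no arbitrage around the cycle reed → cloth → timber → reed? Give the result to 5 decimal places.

0.65931

Known legs of the cycle: 1.0258 × 1.4786 = 1.51674788
For no arbitrage the full-cycle product must be 1, so the missing rate is 1 / 1.51674788 ≈ 0.6593054.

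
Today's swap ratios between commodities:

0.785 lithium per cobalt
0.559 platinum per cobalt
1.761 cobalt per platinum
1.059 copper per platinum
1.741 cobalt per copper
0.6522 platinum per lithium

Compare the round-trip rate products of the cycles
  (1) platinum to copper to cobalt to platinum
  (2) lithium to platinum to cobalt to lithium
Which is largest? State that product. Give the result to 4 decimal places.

1.0306

(1) 1.059 × 1.741 × 0.559 = 1.03064
(2) 0.6522 × 1.761 × 0.785 = 0.90159
Highest is cycle (1) at 1.0306 (>1, arbitrage).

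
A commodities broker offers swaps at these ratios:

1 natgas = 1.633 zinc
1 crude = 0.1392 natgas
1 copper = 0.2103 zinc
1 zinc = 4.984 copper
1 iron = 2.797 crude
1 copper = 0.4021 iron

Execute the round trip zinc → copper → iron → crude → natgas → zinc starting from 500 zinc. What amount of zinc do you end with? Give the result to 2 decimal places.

500 zinc × 4.984 = 2492 copper
2492 copper × 0.4021 = 1002.0332 iron
1002.0332 iron × 2.797 = 2802.6868604 crude
2802.6868604 crude × 0.1392 = 390.13401096768 natgas
390.13401096768 natgas × 1.633 = 637.08883991022144 zinc

637.09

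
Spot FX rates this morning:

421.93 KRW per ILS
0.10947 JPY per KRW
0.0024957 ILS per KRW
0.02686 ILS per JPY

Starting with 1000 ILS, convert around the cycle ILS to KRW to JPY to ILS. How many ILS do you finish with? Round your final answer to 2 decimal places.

1240.63

1000 ILS × 421.93 = 421930 KRW
421930 KRW × 0.10947 = 46188.6771 JPY
46188.6771 JPY × 0.02686 = 1240.627866906 ILS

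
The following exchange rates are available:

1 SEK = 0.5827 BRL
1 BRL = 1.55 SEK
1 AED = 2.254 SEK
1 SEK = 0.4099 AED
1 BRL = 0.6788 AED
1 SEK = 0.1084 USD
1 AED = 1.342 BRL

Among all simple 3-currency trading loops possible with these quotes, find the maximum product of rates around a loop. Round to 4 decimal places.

0.8915

BRL→AED→SEK→BRL: 0.6788 × 2.254 × 0.5827 = 0.89154
BRL→SEK→AED→BRL: 1.55 × 0.4099 × 1.342 = 0.85263
Maximum is BRL→AED→SEK→BRL at 0.8915; no arbitrage — every cycle loses value.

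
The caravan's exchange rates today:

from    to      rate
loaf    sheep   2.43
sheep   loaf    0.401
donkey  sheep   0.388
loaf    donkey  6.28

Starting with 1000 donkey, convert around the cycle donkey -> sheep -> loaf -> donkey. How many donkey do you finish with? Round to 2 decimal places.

1000 donkey × 0.388 = 388 sheep
388 sheep × 0.401 = 155.588 loaf
155.588 loaf × 6.28 = 977.09264 donkey

977.09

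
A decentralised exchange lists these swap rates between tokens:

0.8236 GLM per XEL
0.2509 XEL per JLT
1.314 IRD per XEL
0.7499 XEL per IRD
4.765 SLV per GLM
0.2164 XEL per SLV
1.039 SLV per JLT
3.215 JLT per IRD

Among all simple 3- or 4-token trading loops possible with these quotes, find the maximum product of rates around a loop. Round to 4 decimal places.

1.0599

JLT→XEL→IRD→JLT: 0.2509 × 1.314 × 3.215 = 1.05993
JLT→SLV→XEL→IRD→JLT: 1.039 × 0.2164 × 1.314 × 3.215 = 0.94984
SLV→XEL→GLM→SLV: 0.2164 × 0.8236 × 4.765 = 0.84925
Maximum is JLT→XEL→IRD→JLT at 1.0599; arbitrage exists.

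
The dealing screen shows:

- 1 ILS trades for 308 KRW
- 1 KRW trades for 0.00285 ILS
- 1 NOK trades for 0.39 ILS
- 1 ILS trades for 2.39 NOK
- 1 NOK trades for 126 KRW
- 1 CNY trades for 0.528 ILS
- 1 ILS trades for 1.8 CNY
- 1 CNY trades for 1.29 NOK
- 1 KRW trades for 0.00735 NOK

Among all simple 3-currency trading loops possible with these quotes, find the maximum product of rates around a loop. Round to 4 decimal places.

0.9056

ILS→CNY→NOK→ILS: 1.8 × 1.29 × 0.39 = 0.90558
ILS→KRW→NOK→ILS: 308 × 0.00735 × 0.39 = 0.88288
ILS→NOK→KRW→ILS: 2.39 × 126 × 0.00285 = 0.85825
Maximum is ILS→CNY→NOK→ILS at 0.9056; no arbitrage — every cycle loses value.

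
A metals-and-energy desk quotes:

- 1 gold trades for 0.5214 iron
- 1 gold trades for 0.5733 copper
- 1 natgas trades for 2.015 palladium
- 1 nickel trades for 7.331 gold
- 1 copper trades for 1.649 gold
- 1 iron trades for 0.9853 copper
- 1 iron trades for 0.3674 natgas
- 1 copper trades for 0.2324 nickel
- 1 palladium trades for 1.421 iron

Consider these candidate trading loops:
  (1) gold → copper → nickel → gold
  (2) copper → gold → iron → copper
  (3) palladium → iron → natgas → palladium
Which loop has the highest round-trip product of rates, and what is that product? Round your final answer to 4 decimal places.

1.0520

(1) 0.5733 × 0.2324 × 7.331 = 0.97675
(2) 1.649 × 0.5214 × 0.9853 = 0.84715
(3) 1.421 × 0.3674 × 2.015 = 1.05198
Highest is cycle (3) at 1.0520 (>1, arbitrage).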